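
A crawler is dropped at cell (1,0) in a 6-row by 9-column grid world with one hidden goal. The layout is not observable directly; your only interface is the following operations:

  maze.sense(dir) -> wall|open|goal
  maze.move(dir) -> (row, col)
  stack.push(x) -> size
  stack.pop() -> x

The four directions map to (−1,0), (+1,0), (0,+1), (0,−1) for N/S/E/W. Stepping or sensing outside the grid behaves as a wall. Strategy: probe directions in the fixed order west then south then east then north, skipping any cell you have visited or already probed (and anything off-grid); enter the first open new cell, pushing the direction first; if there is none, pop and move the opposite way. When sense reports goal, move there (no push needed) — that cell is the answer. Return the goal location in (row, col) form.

>> maze.sense(dir=south)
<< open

>> stack.push(x=south)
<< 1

>> maze.move(dir=south)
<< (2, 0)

>> maze.sense(dir=south)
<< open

>> stack.push(x=south)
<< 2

>> maze.move(dir=south)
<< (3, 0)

>> maze.sense(dir=south)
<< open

>> stack.push(x=south)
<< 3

>> maze.move(dir=south)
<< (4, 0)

>> maze.sense(dir=south)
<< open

>> stack.push(x=south)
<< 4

>> maze.move(dir=south)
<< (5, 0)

>> maze.sense(dir=east)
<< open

>> stack.push(x=east)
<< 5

>> maze.move(dir=east)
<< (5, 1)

>> maze.sense(dir=east)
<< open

>> stack.push(x=east)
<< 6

>> maze.move(dir=east)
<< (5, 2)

>> maze.sense(dir=east)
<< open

>> stack.push(x=east)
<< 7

>> maze.move(dir=east)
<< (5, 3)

>> maze.sense(dir=east)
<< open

>> stack.push(x=east)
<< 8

>> maze.move(dir=east)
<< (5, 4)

>> maze.sense(dir=east)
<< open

>> stack.push(x=east)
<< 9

>> maze.move(dir=east)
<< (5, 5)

>> maze.sense(dir=east)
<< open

>> stack.push(x=east)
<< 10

>> maze.move(dir=east)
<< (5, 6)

>> maze.sense(dir=east)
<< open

>> stack.push(x=east)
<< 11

>> maze.move(dir=east)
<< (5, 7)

>> maze.sense(dir=east)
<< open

>> stack.push(x=east)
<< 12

>> maze.move(dir=east)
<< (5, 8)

>> maze.sense(dir=north)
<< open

>> stack.push(x=north)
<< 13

>> maze.move(dir=north)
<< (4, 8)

>> maze.sense(dir=west)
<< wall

>> maze.sense(dir=north)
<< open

>> stack.push(x=north)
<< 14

>> maze.move(dir=north)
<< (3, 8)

>> maze.sense(dir=west)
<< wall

>> maze.sense(dir=north)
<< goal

>> maze.move(dir=north)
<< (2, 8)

Answer: (2, 8)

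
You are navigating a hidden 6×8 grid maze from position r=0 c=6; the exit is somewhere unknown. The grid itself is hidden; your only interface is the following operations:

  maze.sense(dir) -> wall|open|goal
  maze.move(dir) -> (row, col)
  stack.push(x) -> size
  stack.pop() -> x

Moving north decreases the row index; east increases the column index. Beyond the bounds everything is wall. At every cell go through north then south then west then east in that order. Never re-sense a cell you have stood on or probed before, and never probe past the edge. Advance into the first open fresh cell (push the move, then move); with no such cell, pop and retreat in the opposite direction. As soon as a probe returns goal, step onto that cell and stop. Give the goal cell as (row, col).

# maze.sense(dir=south) == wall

# maze.sense(dir=west) == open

# stack.push(x=west) == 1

# maze.move(dir=west) == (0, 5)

# maze.sense(dir=south) == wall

# maze.sense(dir=west) == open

# stack.push(x=west) == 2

# maze.move(dir=west) == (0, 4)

# maze.sense(dir=south) == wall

# maze.sense(dir=west) == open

# stack.push(x=west) == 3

# maze.move(dir=west) == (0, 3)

# maze.sense(dir=south) == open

# stack.push(x=south) == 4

# maze.move(dir=south) == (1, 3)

# maze.sense(dir=south) == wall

# maze.sense(dir=west) == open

# stack.push(x=west) == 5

# maze.move(dir=west) == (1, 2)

# maze.sense(dir=north) == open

# stack.push(x=north) == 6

# maze.move(dir=north) == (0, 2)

# maze.sense(dir=west) == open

# stack.push(x=west) == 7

# maze.move(dir=west) == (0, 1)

# maze.sense(dir=south) == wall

# maze.sense(dir=west) == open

# stack.push(x=west) == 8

# maze.move(dir=west) == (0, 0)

# maze.sense(dir=south) == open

# stack.push(x=south) == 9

# maze.move(dir=south) == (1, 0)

# maze.sense(dir=south) == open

# stack.push(x=south) == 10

# maze.move(dir=south) == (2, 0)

# maze.sense(dir=south) == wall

# maze.sense(dir=east) == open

# stack.push(x=east) == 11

# maze.move(dir=east) == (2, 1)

# maze.sense(dir=south) == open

# stack.push(x=south) == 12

# maze.move(dir=south) == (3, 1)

# maze.sense(dir=south) == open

# stack.push(x=south) == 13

# maze.move(dir=south) == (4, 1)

# maze.sense(dir=south) == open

# stack.push(x=south) == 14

# maze.move(dir=south) == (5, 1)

# maze.sense(dir=west) == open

# stack.push(x=west) == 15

# maze.move(dir=west) == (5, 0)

# maze.sense(dir=north) == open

# stack.push(x=north) == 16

# maze.move(dir=north) == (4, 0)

# stack.pop() == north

# maze.move(dir=south) == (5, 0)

# stack.pop() == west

# maze.move(dir=east) == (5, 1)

# maze.sense(dir=east) == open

# stack.push(x=east) == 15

# maze.move(dir=east) == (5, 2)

# maze.sense(dir=north) == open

# stack.push(x=north) == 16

# maze.move(dir=north) == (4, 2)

# maze.sense(dir=north) == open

# stack.push(x=north) == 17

# maze.move(dir=north) == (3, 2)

# maze.sense(dir=north) == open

# stack.push(x=north) == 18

# maze.move(dir=north) == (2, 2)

# stack.pop() == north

# maze.move(dir=south) == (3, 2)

# maze.sense(dir=east) == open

# stack.push(x=east) == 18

# maze.move(dir=east) == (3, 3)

# maze.sense(dir=south) == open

# stack.push(x=south) == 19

# maze.move(dir=south) == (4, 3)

# maze.sense(dir=south) == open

# stack.push(x=south) == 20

# maze.move(dir=south) == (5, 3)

# maze.sense(dir=east) == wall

# stack.pop() == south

# maze.move(dir=north) == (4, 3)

# maze.sense(dir=east) == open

# stack.push(x=east) == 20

# maze.move(dir=east) == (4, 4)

# maze.sense(dir=north) == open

# stack.push(x=north) == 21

# maze.move(dir=north) == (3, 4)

# maze.sense(dir=north) == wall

# maze.sense(dir=east) == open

# stack.push(x=east) == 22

# maze.move(dir=east) == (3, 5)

# maze.sense(dir=north) == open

# stack.push(x=north) == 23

# maze.move(dir=north) == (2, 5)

# maze.sense(dir=east) == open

# stack.push(x=east) == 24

# maze.move(dir=east) == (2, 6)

# maze.sense(dir=south) == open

# stack.push(x=south) == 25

# maze.move(dir=south) == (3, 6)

# maze.sense(dir=south) == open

# stack.push(x=south) == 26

# maze.move(dir=south) == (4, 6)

# maze.sense(dir=south) == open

# stack.push(x=south) == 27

# maze.move(dir=south) == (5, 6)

# maze.sense(dir=west) == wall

# maze.sense(dir=east) == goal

# maze.move(dir=east) == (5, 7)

Answer: (5, 7)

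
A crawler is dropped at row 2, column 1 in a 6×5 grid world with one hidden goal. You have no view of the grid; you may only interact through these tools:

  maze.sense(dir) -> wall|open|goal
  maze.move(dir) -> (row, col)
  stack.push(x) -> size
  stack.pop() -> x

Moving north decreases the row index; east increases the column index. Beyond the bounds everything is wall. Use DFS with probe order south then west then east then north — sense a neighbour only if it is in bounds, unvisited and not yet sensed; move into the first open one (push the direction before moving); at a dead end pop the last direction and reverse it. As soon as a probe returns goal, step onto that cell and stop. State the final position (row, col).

-- 1. sense(dir=south) -> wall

-- 2. sense(dir=west) -> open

-- 3. push(x=west) -> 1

-- 4. move(dir=west) -> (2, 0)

-- 5. sense(dir=south) -> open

-- 6. push(x=south) -> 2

-- 7. move(dir=south) -> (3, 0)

-- 8. sense(dir=south) -> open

-- 9. push(x=south) -> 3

-- 10. move(dir=south) -> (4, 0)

-- 11. sense(dir=south) -> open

-- 12. push(x=south) -> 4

-- 13. move(dir=south) -> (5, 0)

-- 14. sense(dir=east) -> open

-- 15. push(x=east) -> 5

-- 16. move(dir=east) -> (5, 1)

-- 17. sense(dir=east) -> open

-- 18. push(x=east) -> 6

-- 19. move(dir=east) -> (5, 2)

-- 20. sense(dir=east) -> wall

-- 21. sense(dir=north) -> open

-- 22. push(x=north) -> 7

-- 23. move(dir=north) -> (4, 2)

-- 24. sense(dir=west) -> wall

-- 25. sense(dir=east) -> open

-- 26. push(x=east) -> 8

-- 27. move(dir=east) -> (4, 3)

-- 28. sense(dir=east) -> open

-- 29. push(x=east) -> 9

-- 30. move(dir=east) -> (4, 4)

-- 31. sense(dir=south) -> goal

-- 32. move(dir=south) -> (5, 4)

Answer: (5, 4)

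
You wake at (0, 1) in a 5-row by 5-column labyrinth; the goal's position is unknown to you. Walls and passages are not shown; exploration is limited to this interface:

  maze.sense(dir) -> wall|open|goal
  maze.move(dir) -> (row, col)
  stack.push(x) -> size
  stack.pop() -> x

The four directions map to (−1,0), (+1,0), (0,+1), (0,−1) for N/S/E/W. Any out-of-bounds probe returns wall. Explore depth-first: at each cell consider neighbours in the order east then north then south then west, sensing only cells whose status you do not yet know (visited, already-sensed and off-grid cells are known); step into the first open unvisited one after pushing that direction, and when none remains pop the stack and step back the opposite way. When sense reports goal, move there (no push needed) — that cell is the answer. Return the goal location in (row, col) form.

-- sense(dir: east) => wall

-- sense(dir: south) => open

-- push(x: south) => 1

-- move(dir: south) => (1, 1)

-- sense(dir: east) => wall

-- sense(dir: south) => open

-- push(x: south) => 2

-- move(dir: south) => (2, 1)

-- sense(dir: east) => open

-- push(x: east) => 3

-- move(dir: east) => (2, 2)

-- sense(dir: east) => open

-- push(x: east) => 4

-- move(dir: east) => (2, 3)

-- sense(dir: east) => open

-- push(x: east) => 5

-- move(dir: east) => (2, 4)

-- sense(dir: north) => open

-- push(x: north) => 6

-- move(dir: north) => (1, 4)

-- sense(dir: north) => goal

-- move(dir: north) => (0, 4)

Answer: (0, 4)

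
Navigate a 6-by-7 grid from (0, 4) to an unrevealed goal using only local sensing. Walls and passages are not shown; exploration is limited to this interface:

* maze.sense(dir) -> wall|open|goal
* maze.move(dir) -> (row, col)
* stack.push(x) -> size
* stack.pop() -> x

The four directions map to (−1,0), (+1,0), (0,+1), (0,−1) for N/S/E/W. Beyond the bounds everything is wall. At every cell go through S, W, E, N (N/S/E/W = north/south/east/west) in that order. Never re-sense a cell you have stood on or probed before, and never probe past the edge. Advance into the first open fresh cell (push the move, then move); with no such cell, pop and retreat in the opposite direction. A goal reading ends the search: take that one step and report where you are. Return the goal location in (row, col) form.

CALL sense[dir=south]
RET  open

CALL push[x=south]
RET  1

CALL move[dir=south]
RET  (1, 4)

CALL sense[dir=south]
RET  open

CALL push[x=south]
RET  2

CALL move[dir=south]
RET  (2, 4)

CALL sense[dir=south]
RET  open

CALL push[x=south]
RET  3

CALL move[dir=south]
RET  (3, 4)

CALL sense[dir=south]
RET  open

CALL push[x=south]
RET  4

CALL move[dir=south]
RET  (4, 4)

CALL sense[dir=south]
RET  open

CALL push[x=south]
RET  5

CALL move[dir=south]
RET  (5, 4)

CALL sense[dir=west]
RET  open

CALL push[x=west]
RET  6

CALL move[dir=west]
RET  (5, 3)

CALL sense[dir=west]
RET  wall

CALL sense[dir=north]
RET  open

CALL push[x=north]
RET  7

CALL move[dir=north]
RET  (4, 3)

CALL sense[dir=west]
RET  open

CALL push[x=west]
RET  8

CALL move[dir=west]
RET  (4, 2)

CALL sense[dir=west]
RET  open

CALL push[x=west]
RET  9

CALL move[dir=west]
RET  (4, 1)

CALL sense[dir=south]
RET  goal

CALL move[dir=south]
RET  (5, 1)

Answer: (5, 1)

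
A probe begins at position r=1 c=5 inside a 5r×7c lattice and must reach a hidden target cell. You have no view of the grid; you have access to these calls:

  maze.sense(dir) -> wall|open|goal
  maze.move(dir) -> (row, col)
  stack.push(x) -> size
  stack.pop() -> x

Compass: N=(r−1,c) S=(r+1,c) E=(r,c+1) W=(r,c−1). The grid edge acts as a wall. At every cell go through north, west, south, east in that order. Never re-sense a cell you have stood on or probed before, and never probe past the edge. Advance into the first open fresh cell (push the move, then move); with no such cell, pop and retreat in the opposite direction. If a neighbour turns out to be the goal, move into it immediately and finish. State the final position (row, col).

Next I call maze.sense(north), : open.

Then stack.push(north), and see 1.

I use maze.move(north), — result: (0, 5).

I call maze.sense(west), which returns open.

Calling stack.push(west), — result: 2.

Then maze.move(west), and get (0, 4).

Then maze.sense(west), — result: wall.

Using maze.sense(south), and see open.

Then stack.push(south), and observe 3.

I invoke maze.move(south), yielding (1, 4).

I use maze.sense(west), → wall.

Now I run maze.sense(south), and see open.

I use stack.push(south), and get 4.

Calling maze.move(south), and get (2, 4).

Calling maze.sense(west), yielding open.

Now I run stack.push(west), and see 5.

Now I run maze.move(west), and observe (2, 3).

I invoke maze.sense(west), yielding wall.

I invoke maze.sense(south), yielding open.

I run stack.push(south), giving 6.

I run maze.move(south), giving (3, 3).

I invoke maze.sense(west), and see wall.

I invoke maze.sense(south), → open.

Now I run stack.push(south), : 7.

Invoking maze.move(south), and get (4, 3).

I try maze.sense(west), : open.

Now I run stack.push(west), — result: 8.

Invoking maze.move(west), → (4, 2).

I use maze.sense(west), → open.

Now I run stack.push(west), — result: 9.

I try maze.move(west), — result: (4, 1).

I invoke maze.sense(north), giving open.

Then stack.push(north), which returns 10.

Using maze.move(north), — result: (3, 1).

Then maze.sense(north), yielding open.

Then stack.push(north), which returns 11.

I run maze.move(north), and get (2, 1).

Invoking maze.sense(north), : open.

I call stack.push(north), which returns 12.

I run maze.move(north), : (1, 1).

Then maze.sense(north), which returns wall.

Next I call maze.sense(west), which returns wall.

Calling maze.sense(east), and get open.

I invoke stack.push(east), which returns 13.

Calling maze.move(east), which returns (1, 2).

Calling maze.sense(north), and observe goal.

I try maze.move(north), and see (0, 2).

Answer: (0, 2)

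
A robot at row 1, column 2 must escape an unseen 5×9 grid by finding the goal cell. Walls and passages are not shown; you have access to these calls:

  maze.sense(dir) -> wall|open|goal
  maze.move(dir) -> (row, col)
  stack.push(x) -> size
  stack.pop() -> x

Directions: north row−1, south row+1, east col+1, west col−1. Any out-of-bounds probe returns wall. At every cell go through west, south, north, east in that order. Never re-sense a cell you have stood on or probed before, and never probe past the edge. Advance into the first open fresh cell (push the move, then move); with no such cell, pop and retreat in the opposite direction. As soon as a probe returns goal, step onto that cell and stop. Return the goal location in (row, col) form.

Do: sense[west]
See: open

Do: push[west]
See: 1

Do: move[west]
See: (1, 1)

Do: sense[west]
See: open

Do: push[west]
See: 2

Do: move[west]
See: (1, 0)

Do: sense[south]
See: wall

Do: sense[north]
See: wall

Do: pop[]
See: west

Do: move[east]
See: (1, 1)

Do: sense[south]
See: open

Do: push[south]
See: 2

Do: move[south]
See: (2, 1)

Do: sense[south]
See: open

Do: push[south]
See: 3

Do: move[south]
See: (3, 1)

Do: sense[west]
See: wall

Do: sense[south]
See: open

Do: push[south]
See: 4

Do: move[south]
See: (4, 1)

Do: sense[west]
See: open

Do: push[west]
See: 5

Do: move[west]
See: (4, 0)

Do: pop[]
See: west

Do: move[east]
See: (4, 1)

Do: sense[east]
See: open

Do: push[east]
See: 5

Do: move[east]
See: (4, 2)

Do: sense[north]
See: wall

Do: sense[east]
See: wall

Do: pop[]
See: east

Do: move[west]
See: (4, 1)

Do: pop[]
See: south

Do: move[north]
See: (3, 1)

Do: pop[]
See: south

Do: move[north]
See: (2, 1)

Do: sense[east]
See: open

Do: push[east]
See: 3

Do: move[east]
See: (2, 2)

Do: sense[east]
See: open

Do: push[east]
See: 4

Do: move[east]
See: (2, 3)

Do: sense[south]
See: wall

Do: sense[north]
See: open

Do: push[north]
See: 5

Do: move[north]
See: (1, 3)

Do: sense[north]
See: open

Do: push[north]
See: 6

Do: move[north]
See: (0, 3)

Do: sense[west]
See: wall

Do: sense[east]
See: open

Do: push[east]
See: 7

Do: move[east]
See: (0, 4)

Do: sense[south]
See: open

Do: push[south]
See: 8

Do: move[south]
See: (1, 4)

Do: sense[south]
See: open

Do: push[south]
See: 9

Do: move[south]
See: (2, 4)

Do: sense[south]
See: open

Do: push[south]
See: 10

Do: move[south]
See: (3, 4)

Do: sense[south]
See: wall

Do: sense[east]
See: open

Do: push[east]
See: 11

Do: move[east]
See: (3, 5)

Do: sense[south]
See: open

Do: push[south]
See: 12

Do: move[south]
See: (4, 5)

Do: sense[east]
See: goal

Do: move[east]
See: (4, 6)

Answer: (4, 6)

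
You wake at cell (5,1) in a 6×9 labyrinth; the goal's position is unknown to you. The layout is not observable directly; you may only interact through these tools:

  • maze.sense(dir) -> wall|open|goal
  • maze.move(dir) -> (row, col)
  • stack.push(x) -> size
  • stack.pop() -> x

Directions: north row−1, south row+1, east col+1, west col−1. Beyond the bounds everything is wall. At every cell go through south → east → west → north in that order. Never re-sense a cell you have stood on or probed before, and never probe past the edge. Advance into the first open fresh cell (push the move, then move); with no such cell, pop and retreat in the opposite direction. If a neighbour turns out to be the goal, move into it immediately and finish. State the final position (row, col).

Do: maze.sense[east]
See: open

Do: stack.push[east]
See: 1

Do: maze.move[east]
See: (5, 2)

Do: maze.sense[east]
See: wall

Do: maze.sense[north]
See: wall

Do: stack.pop[]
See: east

Do: maze.move[west]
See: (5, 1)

Do: maze.sense[west]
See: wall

Do: maze.sense[north]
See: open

Do: stack.push[north]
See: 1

Do: maze.move[north]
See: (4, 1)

Do: maze.sense[west]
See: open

Do: stack.push[west]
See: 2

Do: maze.move[west]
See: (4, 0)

Do: maze.sense[north]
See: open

Do: stack.push[north]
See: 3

Do: maze.move[north]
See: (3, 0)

Do: maze.sense[east]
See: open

Do: stack.push[east]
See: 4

Do: maze.move[east]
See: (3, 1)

Do: maze.sense[east]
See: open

Do: stack.push[east]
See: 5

Do: maze.move[east]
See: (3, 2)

Do: maze.sense[east]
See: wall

Do: maze.sense[north]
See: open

Do: stack.push[north]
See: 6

Do: maze.move[north]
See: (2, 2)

Do: maze.sense[east]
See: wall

Do: maze.sense[west]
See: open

Do: stack.push[west]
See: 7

Do: maze.move[west]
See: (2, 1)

Do: maze.sense[west]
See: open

Do: stack.push[west]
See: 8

Do: maze.move[west]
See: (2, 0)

Do: maze.sense[north]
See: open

Do: stack.push[north]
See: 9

Do: maze.move[north]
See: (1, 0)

Do: maze.sense[east]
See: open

Do: stack.push[east]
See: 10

Do: maze.move[east]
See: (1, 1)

Do: maze.sense[east]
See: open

Do: stack.push[east]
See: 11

Do: maze.move[east]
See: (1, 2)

Do: maze.sense[east]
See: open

Do: stack.push[east]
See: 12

Do: maze.move[east]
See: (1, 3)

Do: maze.sense[east]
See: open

Do: stack.push[east]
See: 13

Do: maze.move[east]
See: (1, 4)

Do: maze.sense[south]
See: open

Do: stack.push[south]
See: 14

Do: maze.move[south]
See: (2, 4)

Do: maze.sense[south]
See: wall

Do: maze.sense[east]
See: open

Do: stack.push[east]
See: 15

Do: maze.move[east]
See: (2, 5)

Do: maze.sense[south]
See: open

Do: stack.push[south]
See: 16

Do: maze.move[south]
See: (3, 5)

Do: maze.sense[south]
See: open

Do: stack.push[south]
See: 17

Do: maze.move[south]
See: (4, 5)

Do: maze.sense[south]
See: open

Do: stack.push[south]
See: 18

Do: maze.move[south]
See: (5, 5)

Do: maze.sense[east]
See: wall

Do: maze.sense[west]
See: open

Do: stack.push[west]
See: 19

Do: maze.move[west]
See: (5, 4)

Do: maze.sense[north]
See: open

Do: stack.push[north]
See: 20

Do: maze.move[north]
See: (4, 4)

Do: maze.sense[west]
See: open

Do: stack.push[west]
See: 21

Do: maze.move[west]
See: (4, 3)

Do: stack.pop[]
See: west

Do: maze.move[east]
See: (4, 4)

Do: stack.pop[]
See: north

Do: maze.move[south]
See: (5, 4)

Do: stack.pop[]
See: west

Do: maze.move[east]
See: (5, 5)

Do: stack.pop[]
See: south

Do: maze.move[north]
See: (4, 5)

Do: maze.sense[east]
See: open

Do: stack.push[east]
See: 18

Do: maze.move[east]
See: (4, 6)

Do: maze.sense[east]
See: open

Do: stack.push[east]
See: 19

Do: maze.move[east]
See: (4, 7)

Do: maze.sense[south]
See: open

Do: stack.push[south]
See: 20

Do: maze.move[south]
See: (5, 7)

Do: maze.sense[east]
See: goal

Do: maze.move[east]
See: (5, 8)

Answer: (5, 8)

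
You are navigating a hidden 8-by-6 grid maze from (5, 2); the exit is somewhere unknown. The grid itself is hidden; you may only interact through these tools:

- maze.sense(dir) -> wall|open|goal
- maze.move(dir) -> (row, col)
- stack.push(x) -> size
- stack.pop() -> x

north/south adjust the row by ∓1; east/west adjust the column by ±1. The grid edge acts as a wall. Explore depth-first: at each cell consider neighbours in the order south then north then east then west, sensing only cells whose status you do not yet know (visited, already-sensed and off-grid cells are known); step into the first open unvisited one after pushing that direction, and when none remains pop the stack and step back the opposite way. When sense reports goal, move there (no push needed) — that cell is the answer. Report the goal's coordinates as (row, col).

// 1. maze.sense(south) ~> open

// 2. stack.push(south) ~> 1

// 3. maze.move(south) ~> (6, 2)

// 4. maze.sense(south) ~> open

// 5. stack.push(south) ~> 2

// 6. maze.move(south) ~> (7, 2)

// 7. maze.sense(east) ~> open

// 8. stack.push(east) ~> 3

// 9. maze.move(east) ~> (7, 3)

// 10. maze.sense(north) ~> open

// 11. stack.push(north) ~> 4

// 12. maze.move(north) ~> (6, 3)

// 13. maze.sense(north) ~> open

// 14. stack.push(north) ~> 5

// 15. maze.move(north) ~> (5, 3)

// 16. maze.sense(north) ~> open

// 17. stack.push(north) ~> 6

// 18. maze.move(north) ~> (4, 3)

// 19. maze.sense(north) ~> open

// 20. stack.push(north) ~> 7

// 21. maze.move(north) ~> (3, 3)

// 22. maze.sense(north) ~> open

// 23. stack.push(north) ~> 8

// 24. maze.move(north) ~> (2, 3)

// 25. maze.sense(north) ~> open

// 26. stack.push(north) ~> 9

// 27. maze.move(north) ~> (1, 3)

// 28. maze.sense(north) ~> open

// 29. stack.push(north) ~> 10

// 30. maze.move(north) ~> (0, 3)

// 31. maze.sense(east) ~> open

// 32. stack.push(east) ~> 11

// 33. maze.move(east) ~> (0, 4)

// 34. maze.sense(south) ~> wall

// 35. maze.sense(east) ~> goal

// 36. maze.move(east) ~> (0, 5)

Answer: (0, 5)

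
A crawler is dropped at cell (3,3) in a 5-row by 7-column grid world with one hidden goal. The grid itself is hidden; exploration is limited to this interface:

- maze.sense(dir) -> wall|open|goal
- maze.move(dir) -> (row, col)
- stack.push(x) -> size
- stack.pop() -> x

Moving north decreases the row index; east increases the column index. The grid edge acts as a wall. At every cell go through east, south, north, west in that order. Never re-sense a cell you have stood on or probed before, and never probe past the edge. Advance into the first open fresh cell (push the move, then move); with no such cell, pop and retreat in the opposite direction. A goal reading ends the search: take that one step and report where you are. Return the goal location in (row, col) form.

Act: maze.sense[east]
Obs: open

Act: stack.push[east]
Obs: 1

Act: maze.move[east]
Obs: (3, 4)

Act: maze.sense[east]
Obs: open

Act: stack.push[east]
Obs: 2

Act: maze.move[east]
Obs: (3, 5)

Act: maze.sense[east]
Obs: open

Act: stack.push[east]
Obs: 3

Act: maze.move[east]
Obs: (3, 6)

Act: maze.sense[south]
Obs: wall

Act: maze.sense[north]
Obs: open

Act: stack.push[north]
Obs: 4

Act: maze.move[north]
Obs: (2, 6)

Act: maze.sense[north]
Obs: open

Act: stack.push[north]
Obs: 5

Act: maze.move[north]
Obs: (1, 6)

Act: maze.sense[north]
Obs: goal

Act: maze.move[north]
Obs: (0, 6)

Answer: (0, 6)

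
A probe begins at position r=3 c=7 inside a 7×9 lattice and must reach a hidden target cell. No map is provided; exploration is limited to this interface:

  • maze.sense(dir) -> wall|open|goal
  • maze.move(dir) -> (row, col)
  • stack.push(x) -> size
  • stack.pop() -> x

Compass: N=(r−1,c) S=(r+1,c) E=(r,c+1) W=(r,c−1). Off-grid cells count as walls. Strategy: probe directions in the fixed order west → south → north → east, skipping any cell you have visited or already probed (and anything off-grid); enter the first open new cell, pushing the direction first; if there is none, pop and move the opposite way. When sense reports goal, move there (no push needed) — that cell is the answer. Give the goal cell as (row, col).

# 1. maze.sense(west) => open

# 2. stack.push(west) => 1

# 3. maze.move(west) => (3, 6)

# 4. maze.sense(west) => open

# 5. stack.push(west) => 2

# 6. maze.move(west) => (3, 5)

# 7. maze.sense(west) => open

# 8. stack.push(west) => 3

# 9. maze.move(west) => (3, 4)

# 10. maze.sense(west) => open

# 11. stack.push(west) => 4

# 12. maze.move(west) => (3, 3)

# 13. maze.sense(west) => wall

# 14. maze.sense(south) => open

# 15. stack.push(south) => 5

# 16. maze.move(south) => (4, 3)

# 17. maze.sense(west) => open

# 18. stack.push(west) => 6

# 19. maze.move(west) => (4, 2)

# 20. maze.sense(west) => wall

# 21. maze.sense(south) => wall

# 22. stack.pop() => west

# 23. maze.move(east) => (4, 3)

# 24. maze.sense(south) => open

# 25. stack.push(south) => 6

# 26. maze.move(south) => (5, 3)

# 27. maze.sense(south) => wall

# 28. maze.sense(east) => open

# 29. stack.push(east) => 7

# 30. maze.move(east) => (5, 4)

# 31. maze.sense(south) => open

# 32. stack.push(south) => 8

# 33. maze.move(south) => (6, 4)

# 34. maze.sense(east) => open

# 35. stack.push(east) => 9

# 36. maze.move(east) => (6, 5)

# 37. maze.sense(north) => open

# 38. stack.push(north) => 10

# 39. maze.move(north) => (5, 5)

# 40. maze.sense(north) => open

# 41. stack.push(north) => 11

# 42. maze.move(north) => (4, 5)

# 43. maze.sense(west) => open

# 44. stack.push(west) => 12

# 45. maze.move(west) => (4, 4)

# 46. stack.pop() => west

# 47. maze.move(east) => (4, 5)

# 48. maze.sense(east) => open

# 49. stack.push(east) => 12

# 50. maze.move(east) => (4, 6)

# 51. maze.sense(south) => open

# 52. stack.push(south) => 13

# 53. maze.move(south) => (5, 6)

# 54. maze.sense(south) => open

# 55. stack.push(south) => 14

# 56. maze.move(south) => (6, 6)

# 57. maze.sense(east) => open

# 58. stack.push(east) => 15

# 59. maze.move(east) => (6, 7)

# 60. maze.sense(north) => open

# 61. stack.push(north) => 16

# 62. maze.move(north) => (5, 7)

# 63. maze.sense(north) => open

# 64. stack.push(north) => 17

# 65. maze.move(north) => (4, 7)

# 66. maze.sense(east) => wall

# 67. stack.pop() => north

# 68. maze.move(south) => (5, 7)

# 69. maze.sense(east) => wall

# 70. stack.pop() => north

# 71. maze.move(south) => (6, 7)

# 72. maze.sense(east) => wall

# 73. stack.pop() => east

# 74. maze.move(west) => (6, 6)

# 75. stack.pop() => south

# 76. maze.move(north) => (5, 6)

# 77. stack.pop() => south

# 78. maze.move(north) => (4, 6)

# 79. stack.pop() => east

# 80. maze.move(west) => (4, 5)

# 81. stack.pop() => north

# 82. maze.move(south) => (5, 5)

# 83. stack.pop() => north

# 84. maze.move(south) => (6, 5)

# 85. stack.pop() => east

# 86. maze.move(west) => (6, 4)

# 87. stack.pop() => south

# 88. maze.move(north) => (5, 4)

# 89. stack.pop() => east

# 90. maze.move(west) => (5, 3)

# 91. stack.pop() => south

# 92. maze.move(north) => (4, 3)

# 93. stack.pop() => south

# 94. maze.move(north) => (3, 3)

# 95. maze.sense(north) => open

# 96. stack.push(north) => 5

# 97. maze.move(north) => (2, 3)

# 98. maze.sense(west) => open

# 99. stack.push(west) => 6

# 100. maze.move(west) => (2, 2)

# 101. maze.sense(west) => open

# 102. stack.push(west) => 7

# 103. maze.move(west) => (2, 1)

# 104. maze.sense(west) => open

# 105. stack.push(west) => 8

# 106. maze.move(west) => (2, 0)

# 107. maze.sense(south) => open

# 108. stack.push(south) => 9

# 109. maze.move(south) => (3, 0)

# 110. maze.sense(south) => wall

# 111. maze.sense(east) => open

# 112. stack.push(east) => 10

# 113. maze.move(east) => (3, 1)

# 114. stack.pop() => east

# 115. maze.move(west) => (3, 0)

# 116. stack.pop() => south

# 117. maze.move(north) => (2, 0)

# 118. maze.sense(north) => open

# 119. stack.push(north) => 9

# 120. maze.move(north) => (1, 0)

# 121. maze.sense(north) => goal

# 122. maze.move(north) => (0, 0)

Answer: (0, 0)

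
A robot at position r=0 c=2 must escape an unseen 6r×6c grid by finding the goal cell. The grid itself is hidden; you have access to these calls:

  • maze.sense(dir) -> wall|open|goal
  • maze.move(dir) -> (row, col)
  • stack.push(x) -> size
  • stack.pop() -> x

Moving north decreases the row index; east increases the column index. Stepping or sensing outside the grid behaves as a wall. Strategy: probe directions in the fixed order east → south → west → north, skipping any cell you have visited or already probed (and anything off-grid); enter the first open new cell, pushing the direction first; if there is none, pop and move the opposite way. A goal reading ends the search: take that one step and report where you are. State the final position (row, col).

Invoking maze.sense using east, and observe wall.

Next I call maze.sense using south, which returns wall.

Now I run maze.sense using west, which returns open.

I use stack.push using west, and observe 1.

I use maze.move using west, — result: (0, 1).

I call maze.sense using south, → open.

Now I run stack.push using south, and observe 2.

Now I run maze.move using south, and see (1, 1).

Then maze.sense using south, and get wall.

I call maze.sense using west, and see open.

Calling stack.push using west, yielding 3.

I run maze.move using west, and observe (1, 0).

I try maze.sense using south, — result: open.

Calling stack.push using south, and see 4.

Invoking maze.move using south, : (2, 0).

I call maze.sense using south, and observe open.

Invoking stack.push using south, yielding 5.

I invoke maze.move using south, yielding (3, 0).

Now I run maze.sense using east, giving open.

Then stack.push using east, and get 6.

Next I call maze.move using east, → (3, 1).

I try maze.sense using east, and see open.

Calling stack.push using east, → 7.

I try maze.move using east, : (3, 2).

I run maze.sense using east, and get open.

I try stack.push using east, giving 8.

Next I call maze.move using east, which returns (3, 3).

Invoking maze.sense using east, and get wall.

I run maze.sense using south, which returns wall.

Then maze.sense using north, which returns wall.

I run stack.pop, giving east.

I run maze.move using west, yielding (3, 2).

Then maze.sense using south, giving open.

I call stack.push using south, and see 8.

Calling maze.move using south, and observe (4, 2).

I run maze.sense using south, — result: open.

Calling stack.push using south, — result: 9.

Then maze.move using south, yielding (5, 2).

I try maze.sense using east, — result: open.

I try stack.push using east, yielding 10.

I run maze.move using east, and get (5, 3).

Using maze.sense using east, giving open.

Next I call stack.push using east, yielding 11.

Next I call maze.move using east, : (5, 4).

Calling maze.sense using east, → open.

I try stack.push using east, and get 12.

Calling maze.move using east, → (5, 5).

I invoke maze.sense using north, and observe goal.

Then maze.move using north, which returns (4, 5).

Answer: (4, 5)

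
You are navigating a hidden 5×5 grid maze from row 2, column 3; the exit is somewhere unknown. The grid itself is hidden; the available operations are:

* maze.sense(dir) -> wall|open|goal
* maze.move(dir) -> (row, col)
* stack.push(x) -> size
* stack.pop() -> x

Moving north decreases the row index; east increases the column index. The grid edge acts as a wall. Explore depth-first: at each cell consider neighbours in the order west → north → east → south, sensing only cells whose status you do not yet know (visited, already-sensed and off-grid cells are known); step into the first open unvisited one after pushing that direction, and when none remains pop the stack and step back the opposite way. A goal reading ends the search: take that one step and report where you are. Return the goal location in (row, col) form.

I call sense passing west, and see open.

I use push passing west, and get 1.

I run move passing west, : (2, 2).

I run sense passing west, → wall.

Then sense passing north, giving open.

I try push passing north, giving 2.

Then move passing north, and get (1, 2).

Then sense passing west, : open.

Invoking push passing west, giving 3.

I invoke move passing west, giving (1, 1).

Now I run sense passing west, giving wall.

Next I call sense passing north, → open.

Next I call push passing north, — result: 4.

I call move passing north, and see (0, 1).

I try sense passing west, — result: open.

I try push passing west, and get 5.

I use move passing west, — result: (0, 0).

Next I call pop, yielding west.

Then move passing east, giving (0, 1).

Using sense passing east, — result: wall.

Now I run pop, and see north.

Now I run move passing south, → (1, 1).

I call pop(), — result: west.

Calling move passing east, — result: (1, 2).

I invoke sense passing east, giving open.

Invoking push passing east, → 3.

Calling move passing east, yielding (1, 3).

I try sense passing north, yielding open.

Using push passing north, and see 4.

Next I call move passing north, giving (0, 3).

Calling sense passing east, which returns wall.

Calling pop, — result: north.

I call move passing south, giving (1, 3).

Next I call sense passing east, → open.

I call push passing east, → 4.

I use move passing east, : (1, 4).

Calling sense passing south, : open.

I run push passing south, : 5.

Now I run move passing south, giving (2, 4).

Using sense passing south, yielding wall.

Invoking pop(), : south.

Calling move passing north, which returns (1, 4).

I try pop(), — result: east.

Invoking move passing west, and observe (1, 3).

I call pop, — result: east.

Now I run move passing west, : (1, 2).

Now I run pop, yielding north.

Invoking move passing south, which returns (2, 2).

I call sense passing south, : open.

Calling push passing south, and observe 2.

Next I call move passing south, yielding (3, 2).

I call sense passing west, and get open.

Using push passing west, → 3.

Next I call move passing west, and observe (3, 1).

I use sense passing west, and see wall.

I call sense passing south, giving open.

Now I run push passing south, : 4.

Next I call move passing south, : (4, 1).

Invoking sense passing west, giving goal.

Calling move passing west, and get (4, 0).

Answer: (4, 0)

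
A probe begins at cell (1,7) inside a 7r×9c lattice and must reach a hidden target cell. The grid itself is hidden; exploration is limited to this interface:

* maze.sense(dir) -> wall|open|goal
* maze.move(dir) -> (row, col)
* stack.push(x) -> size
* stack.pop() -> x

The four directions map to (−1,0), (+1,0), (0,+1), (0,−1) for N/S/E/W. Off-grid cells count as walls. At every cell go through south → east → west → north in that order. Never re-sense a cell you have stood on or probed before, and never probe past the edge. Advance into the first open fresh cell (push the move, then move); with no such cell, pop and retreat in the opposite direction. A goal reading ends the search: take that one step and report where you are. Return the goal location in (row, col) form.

Calling maze.sense on dir='south', and observe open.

I invoke stack.push on x='south', : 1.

Calling maze.move on dir='south', yielding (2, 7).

Next I call maze.sense on dir='south', — result: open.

I run stack.push on x='south', which returns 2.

I invoke maze.move on dir='south', and get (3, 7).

Invoking maze.sense on dir='south', — result: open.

Now I run stack.push on x='south', — result: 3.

I invoke maze.move on dir='south', yielding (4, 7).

I use maze.sense on dir='south', → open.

Next I call stack.push on x='south', : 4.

I run maze.move on dir='south', yielding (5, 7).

I run maze.sense on dir='south', → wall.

Calling maze.sense on dir='east', which returns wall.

Now I run maze.sense on dir='west', yielding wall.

Then stack.pop, and see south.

I invoke maze.move on dir='north', and observe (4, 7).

Then maze.sense on dir='east', — result: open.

Then stack.push on x='east', and see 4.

Invoking maze.move on dir='east', → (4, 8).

Now I run maze.sense on dir='north', and see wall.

I use stack.pop(), and observe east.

Then maze.move on dir='west', : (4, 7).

I run maze.sense on dir='west', which returns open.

Invoking stack.push on x='west', which returns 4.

I try maze.move on dir='west', yielding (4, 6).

I use maze.sense on dir='west', and observe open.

Now I run stack.push on x='west', and get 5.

Now I run maze.move on dir='west', : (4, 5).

I use maze.sense on dir='south', : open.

I run stack.push on x='south', : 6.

Invoking maze.move on dir='south', giving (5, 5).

Calling maze.sense on dir='south', giving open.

I invoke stack.push on x='south', and get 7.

I use maze.move on dir='south', and observe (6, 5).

Next I call maze.sense on dir='east', and get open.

Now I run stack.push on x='east', : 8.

Then maze.move on dir='east', and see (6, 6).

Next I call stack.pop(), and observe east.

Invoking maze.move on dir='west', — result: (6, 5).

I run maze.sense on dir='west', and observe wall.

I run stack.pop, and see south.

I invoke maze.move on dir='north', and get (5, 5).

Calling maze.sense on dir='west', yielding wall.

Now I run stack.pop, and observe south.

I use maze.move on dir='north', → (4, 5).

Then maze.sense on dir='west', which returns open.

Then stack.push on x='west', and observe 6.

I call maze.move on dir='west', → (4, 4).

Calling maze.sense on dir='west', — result: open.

I run stack.push on x='west', → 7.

I call maze.move on dir='west', — result: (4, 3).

I use maze.sense on dir='south', — result: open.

Using stack.push on x='south', — result: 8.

I use maze.move on dir='south', yielding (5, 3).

Now I run maze.sense on dir='south', : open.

Next I call stack.push on x='south', → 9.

Using maze.move on dir='south', — result: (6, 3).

I invoke maze.sense on dir='west', which returns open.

Using stack.push on x='west', and get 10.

Calling maze.move on dir='west', and get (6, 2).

I try maze.sense on dir='west', — result: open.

Then stack.push on x='west', and get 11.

I invoke maze.move on dir='west', and observe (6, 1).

I use maze.sense on dir='west', giving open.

Then stack.push on x='west', and see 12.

I try maze.move on dir='west', which returns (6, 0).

I use maze.sense on dir='north', and get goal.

Calling maze.move on dir='north', and get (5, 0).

Answer: (5, 0)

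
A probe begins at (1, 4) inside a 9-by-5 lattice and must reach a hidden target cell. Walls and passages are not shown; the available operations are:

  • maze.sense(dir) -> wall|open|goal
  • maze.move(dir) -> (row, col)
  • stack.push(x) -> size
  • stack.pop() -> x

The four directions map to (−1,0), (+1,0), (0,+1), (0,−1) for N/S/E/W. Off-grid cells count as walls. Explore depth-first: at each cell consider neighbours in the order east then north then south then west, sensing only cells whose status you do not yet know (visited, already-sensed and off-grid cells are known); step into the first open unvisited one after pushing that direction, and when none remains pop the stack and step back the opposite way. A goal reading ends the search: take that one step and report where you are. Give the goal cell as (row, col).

-- 1. maze.sense(dir: north) => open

-- 2. stack.push(x: north) => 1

-- 3. maze.move(dir: north) => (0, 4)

-- 4. maze.sense(dir: west) => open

-- 5. stack.push(x: west) => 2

-- 6. maze.move(dir: west) => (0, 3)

-- 7. maze.sense(dir: south) => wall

-- 8. maze.sense(dir: west) => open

-- 9. stack.push(x: west) => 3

-- 10. maze.move(dir: west) => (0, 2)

-- 11. maze.sense(dir: south) => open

-- 12. stack.push(x: south) => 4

-- 13. maze.move(dir: south) => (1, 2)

-- 14. maze.sense(dir: south) => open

-- 15. stack.push(x: south) => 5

-- 16. maze.move(dir: south) => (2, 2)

-- 17. maze.sense(dir: east) => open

-- 18. stack.push(x: east) => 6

-- 19. maze.move(dir: east) => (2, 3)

-- 20. maze.sense(dir: east) => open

-- 21. stack.push(x: east) => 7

-- 22. maze.move(dir: east) => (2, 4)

-- 23. maze.sense(dir: south) => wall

-- 24. stack.pop() => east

-- 25. maze.move(dir: west) => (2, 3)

-- 26. maze.sense(dir: south) => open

-- 27. stack.push(x: south) => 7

-- 28. maze.move(dir: south) => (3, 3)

-- 29. maze.sense(dir: south) => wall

-- 30. maze.sense(dir: west) => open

-- 31. stack.push(x: west) => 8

-- 32. maze.move(dir: west) => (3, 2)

-- 33. maze.sense(dir: south) => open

-- 34. stack.push(x: south) => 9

-- 35. maze.move(dir: south) => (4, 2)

-- 36. maze.sense(dir: south) => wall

-- 37. maze.sense(dir: west) => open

-- 38. stack.push(x: west) => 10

-- 39. maze.move(dir: west) => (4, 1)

-- 40. maze.sense(dir: north) => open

-- 41. stack.push(x: north) => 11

-- 42. maze.move(dir: north) => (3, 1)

-- 43. maze.sense(dir: north) => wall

-- 44. maze.sense(dir: west) => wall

-- 45. stack.pop() => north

-- 46. maze.move(dir: south) => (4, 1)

-- 47. maze.sense(dir: south) => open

-- 48. stack.push(x: south) => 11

-- 49. maze.move(dir: south) => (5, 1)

-- 50. maze.sense(dir: south) => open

-- 51. stack.push(x: south) => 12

-- 52. maze.move(dir: south) => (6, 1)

-- 53. maze.sense(dir: east) => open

-- 54. stack.push(x: east) => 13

-- 55. maze.move(dir: east) => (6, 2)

-- 56. maze.sense(dir: east) => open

-- 57. stack.push(x: east) => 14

-- 58. maze.move(dir: east) => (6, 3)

-- 59. maze.sense(dir: east) => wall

-- 60. maze.sense(dir: north) => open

-- 61. stack.push(x: north) => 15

-- 62. maze.move(dir: north) => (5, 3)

-- 63. maze.sense(dir: east) => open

-- 64. stack.push(x: east) => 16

-- 65. maze.move(dir: east) => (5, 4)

-- 66. maze.sense(dir: north) => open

-- 67. stack.push(x: north) => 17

-- 68. maze.move(dir: north) => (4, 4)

-- 69. stack.pop() => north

-- 70. maze.move(dir: south) => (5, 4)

-- 71. stack.pop() => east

-- 72. maze.move(dir: west) => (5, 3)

-- 73. stack.pop() => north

-- 74. maze.move(dir: south) => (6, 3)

-- 75. maze.sense(dir: south) => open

-- 76. stack.push(x: south) => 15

-- 77. maze.move(dir: south) => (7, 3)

-- 78. maze.sense(dir: east) => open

-- 79. stack.push(x: east) => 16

-- 80. maze.move(dir: east) => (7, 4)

-- 81. maze.sense(dir: south) => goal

-- 82. maze.move(dir: south) => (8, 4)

Answer: (8, 4)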